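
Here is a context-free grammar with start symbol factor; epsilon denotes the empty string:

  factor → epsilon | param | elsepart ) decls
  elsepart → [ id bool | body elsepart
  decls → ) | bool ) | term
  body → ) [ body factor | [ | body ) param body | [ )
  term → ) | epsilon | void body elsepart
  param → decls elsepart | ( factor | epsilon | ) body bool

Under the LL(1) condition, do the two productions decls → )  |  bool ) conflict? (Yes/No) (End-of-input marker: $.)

FIRST()) = { ) } and FIRST(bool )) = { bool }.
The FIRST sets are disjoint and neither alternative is nullable — no conflict.

No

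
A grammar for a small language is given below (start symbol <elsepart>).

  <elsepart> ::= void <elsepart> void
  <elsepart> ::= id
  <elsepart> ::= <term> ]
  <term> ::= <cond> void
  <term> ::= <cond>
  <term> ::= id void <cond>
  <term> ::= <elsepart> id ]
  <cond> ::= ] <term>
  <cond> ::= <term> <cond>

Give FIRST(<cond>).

{ ], id, void }

<cond> ::= ] <term> contributes {]}.
From <cond> ::= <term> <cond>: add FIRST(<term>) = { ], id, void }.
Union: FIRST(<cond>) = { ], id, void }.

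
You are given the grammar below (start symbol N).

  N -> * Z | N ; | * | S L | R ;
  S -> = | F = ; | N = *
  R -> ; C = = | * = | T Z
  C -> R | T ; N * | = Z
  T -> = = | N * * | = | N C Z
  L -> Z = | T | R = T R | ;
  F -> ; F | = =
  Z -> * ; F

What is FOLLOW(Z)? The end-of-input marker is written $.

In N -> * Z: Z is at the end, add FOLLOW(N) = { $, *, ;, = }.
In R -> T Z: Z is at the end, add FOLLOW(R) = { $, *, ;, = }.
In C -> = Z: Z is at the end, add FOLLOW(C) = { *, = }.
In T -> N C Z: Z is at the end, add FOLLOW(T) = { $, *, ;, = }.
In L -> Z =: add FIRST(=) = { = }.
Union: FOLLOW(Z) = { $, *, ;, = }.

{ $, *, ;, = }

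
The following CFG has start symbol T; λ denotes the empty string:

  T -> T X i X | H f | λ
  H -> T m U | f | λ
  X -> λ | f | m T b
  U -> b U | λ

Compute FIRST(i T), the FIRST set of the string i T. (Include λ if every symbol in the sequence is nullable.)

i is a terminal; add {i} and stop.

{ i }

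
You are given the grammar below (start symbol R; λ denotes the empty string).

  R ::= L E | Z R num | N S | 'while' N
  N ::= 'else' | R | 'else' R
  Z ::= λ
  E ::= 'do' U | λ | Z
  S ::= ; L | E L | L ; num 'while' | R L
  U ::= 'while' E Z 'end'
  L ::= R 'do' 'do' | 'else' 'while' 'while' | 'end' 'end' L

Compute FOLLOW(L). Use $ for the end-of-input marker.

In R ::= L E: add FIRST(E)\{λ} = { 'do' }.
  Since E is nullable, also add FOLLOW(R) = { $, 'do', 'else', 'end', 'while', ;, num }.
In S ::= ; L: L is at the end, add FOLLOW(S) = { $, 'do', 'else', 'end', 'while', ;, num }.
In S ::= E L: L is at the end, add FOLLOW(S) = { $, 'do', 'else', 'end', 'while', ;, num }.
In S ::= L ; num 'while': add FIRST(; num 'while') = { ; }.
In S ::= R L: L is at the end, add FOLLOW(S) = { $, 'do', 'else', 'end', 'while', ;, num }.
In L ::= 'end' 'end' L: L is at the end, add FOLLOW(L) = { $, 'do', 'else', 'end', 'while', ;, num }.
Union: FOLLOW(L) = { $, 'do', 'else', 'end', 'while', ;, num }.

{ $, 'do', 'else', 'end', 'while', ;, num }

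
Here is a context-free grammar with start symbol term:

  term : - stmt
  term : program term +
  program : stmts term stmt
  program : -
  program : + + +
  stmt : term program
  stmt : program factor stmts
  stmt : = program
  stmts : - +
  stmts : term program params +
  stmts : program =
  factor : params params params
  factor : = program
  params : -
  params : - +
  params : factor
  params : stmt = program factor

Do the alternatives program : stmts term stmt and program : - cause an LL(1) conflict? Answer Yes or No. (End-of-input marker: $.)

FIRST(stmts term stmt) = { +, - } and FIRST(-) = { - }.
Both contain -, so the two alternatives are not disjoint — LL(1) conflict.

Yes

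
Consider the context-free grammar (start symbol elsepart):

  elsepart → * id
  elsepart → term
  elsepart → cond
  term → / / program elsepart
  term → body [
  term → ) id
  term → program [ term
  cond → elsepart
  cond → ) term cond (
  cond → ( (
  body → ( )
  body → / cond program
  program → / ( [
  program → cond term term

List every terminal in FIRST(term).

term → / / program elsepart contributes {/}.
From term → body [: add FIRST(body) = { (, / }.
term → ) id contributes {)}.
From term → program [ term: add FIRST(program) = { (, ), *, / }.
Union: FIRST(term) = { (, ), *, / }.

{ (, ), *, / }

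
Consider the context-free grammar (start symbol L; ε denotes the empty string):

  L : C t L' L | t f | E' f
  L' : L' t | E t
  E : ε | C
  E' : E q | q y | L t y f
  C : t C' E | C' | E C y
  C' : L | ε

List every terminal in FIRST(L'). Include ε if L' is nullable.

{ q, t, y }

From L' : L' t: add FIRST(L') = { q, t, y }.
From L' : E t: E nullable, take FIRST(E) ∪ {t} = { q, t, y }.
Union: FIRST(L') = { q, t, y }.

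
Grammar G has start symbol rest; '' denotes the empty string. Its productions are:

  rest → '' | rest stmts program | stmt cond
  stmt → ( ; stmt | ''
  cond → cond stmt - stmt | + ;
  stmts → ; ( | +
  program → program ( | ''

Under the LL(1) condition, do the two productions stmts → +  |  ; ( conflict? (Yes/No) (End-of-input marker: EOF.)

No

FIRST(+) = { + } and FIRST(; () = { ; }.
The FIRST sets are disjoint and neither alternative is nullable — no conflict.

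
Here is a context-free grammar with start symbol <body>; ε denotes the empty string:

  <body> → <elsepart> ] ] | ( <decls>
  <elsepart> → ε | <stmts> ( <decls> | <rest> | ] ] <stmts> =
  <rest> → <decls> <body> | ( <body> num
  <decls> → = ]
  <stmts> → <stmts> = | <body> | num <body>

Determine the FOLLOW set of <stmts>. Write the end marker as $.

In <elsepart> → <stmts> ( <decls>: add FIRST(( <decls>) = { ( }.
In <elsepart> → ] ] <stmts> =: add FIRST(=) = { = }.
In <stmts> → <stmts> =: add FIRST(=) = { = }.
Union: FOLLOW(<stmts>) = { (, = }.

{ (, = }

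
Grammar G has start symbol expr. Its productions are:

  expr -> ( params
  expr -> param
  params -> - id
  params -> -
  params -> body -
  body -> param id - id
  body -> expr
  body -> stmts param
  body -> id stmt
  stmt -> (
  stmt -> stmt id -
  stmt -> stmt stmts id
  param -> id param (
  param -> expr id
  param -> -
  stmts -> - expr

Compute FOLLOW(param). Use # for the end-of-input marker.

In expr -> param: param is at the end, add FOLLOW(expr) = { #, (, -, id }.
In body -> param id - id: add FIRST(id - id) = { id }.
In body -> stmts param: param is at the end, add FOLLOW(body) = { - }.
In param -> id param (: add FIRST(() = { ( }.
Union: FOLLOW(param) = { #, (, -, id }.

{ #, (, -, id }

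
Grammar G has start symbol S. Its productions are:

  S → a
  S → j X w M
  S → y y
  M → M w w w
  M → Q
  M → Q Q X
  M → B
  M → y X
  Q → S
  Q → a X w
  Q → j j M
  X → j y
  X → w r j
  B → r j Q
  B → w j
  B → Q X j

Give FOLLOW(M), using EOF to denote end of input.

In S → j X w M: M is at the end, add FOLLOW(S) = { EOF, a, j, w, y }.
In M → M w w w: add FIRST(w w w) = { w }.
In Q → j j M: M is at the end, add FOLLOW(Q) = { EOF, a, j, w, y }.
Union: FOLLOW(M) = { EOF, a, j, w, y }.

{ EOF, a, j, w, y }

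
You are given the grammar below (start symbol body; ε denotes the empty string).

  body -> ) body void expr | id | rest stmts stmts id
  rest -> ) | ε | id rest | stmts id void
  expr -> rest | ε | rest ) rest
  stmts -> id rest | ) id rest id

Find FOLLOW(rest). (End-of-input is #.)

{ #, ), id, void }

In body -> rest stmts stmts id: add FIRST(stmts stmts id) = { ), id }.
In rest -> id rest: rest is at the end, add FOLLOW(rest) = { #, ), id, void }.
In expr -> rest: rest is at the end, add FOLLOW(expr) = { #, void }.
In expr -> rest ) rest: add FIRST() rest) = { ) }.
In expr -> rest ) rest: rest is at the end, add FOLLOW(expr) = { #, void }.
In stmts -> id rest: rest is at the end, add FOLLOW(stmts) = { ), id }.
In stmts -> ) id rest id: add FIRST(id) = { id }.
Union: FOLLOW(rest) = { #, ), id, void }.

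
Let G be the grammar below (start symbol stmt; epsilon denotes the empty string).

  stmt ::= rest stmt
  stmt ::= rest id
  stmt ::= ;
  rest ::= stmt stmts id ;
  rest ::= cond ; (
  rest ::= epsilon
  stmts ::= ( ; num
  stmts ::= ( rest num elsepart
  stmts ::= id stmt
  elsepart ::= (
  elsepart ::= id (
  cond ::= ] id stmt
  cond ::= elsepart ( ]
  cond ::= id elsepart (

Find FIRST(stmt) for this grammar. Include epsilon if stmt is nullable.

From stmt ::= rest stmt: rest nullable, take FIRST(rest) ∪ FIRST(stmt) = { (, ;, ], id }.
From stmt ::= rest id: rest nullable, take FIRST(rest) ∪ {id} = { (, ;, ], id }.
stmt ::= ; contributes {;}.
Union: FIRST(stmt) = { (, ;, ], id }.

{ (, ;, ], id }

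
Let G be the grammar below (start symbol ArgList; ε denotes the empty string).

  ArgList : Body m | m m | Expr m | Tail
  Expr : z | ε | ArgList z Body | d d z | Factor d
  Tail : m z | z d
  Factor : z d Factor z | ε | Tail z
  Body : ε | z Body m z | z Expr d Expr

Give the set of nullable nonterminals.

Directly nullable (have an ε-production): Expr, Factor, Body.
No other nonterminal has a production whose RHS symbols are all nullable.

{ Body, Expr, Factor }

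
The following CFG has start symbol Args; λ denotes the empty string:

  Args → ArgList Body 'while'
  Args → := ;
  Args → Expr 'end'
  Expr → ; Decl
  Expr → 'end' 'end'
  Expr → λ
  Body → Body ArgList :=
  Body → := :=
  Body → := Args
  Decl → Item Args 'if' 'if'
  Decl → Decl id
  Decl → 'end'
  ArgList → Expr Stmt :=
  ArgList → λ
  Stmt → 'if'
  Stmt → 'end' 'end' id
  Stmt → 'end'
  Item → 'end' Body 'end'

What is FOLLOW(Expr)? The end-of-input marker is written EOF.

In Args → Expr 'end': add FIRST('end') = { 'end' }.
In ArgList → Expr Stmt :=: add FIRST(Stmt :=) = { 'end', 'if' }.
Union: FOLLOW(Expr) = { 'end', 'if' }.

{ 'end', 'if' }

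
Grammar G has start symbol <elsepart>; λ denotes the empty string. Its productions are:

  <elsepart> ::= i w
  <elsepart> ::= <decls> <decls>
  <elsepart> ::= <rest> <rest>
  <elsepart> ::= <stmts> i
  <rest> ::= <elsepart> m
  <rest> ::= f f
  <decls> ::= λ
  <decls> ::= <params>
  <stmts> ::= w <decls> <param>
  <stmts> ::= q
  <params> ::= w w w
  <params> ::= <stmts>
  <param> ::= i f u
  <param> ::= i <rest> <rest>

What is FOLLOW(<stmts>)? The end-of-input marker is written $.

In <elsepart> ::= <stmts> i: add FIRST(i) = { i }.
In <params> ::= <stmts>: <stmts> is at the end, add FOLLOW(<params>) = { $, i, m, q, w }.
Union: FOLLOW(<stmts>) = { $, i, m, q, w }.

{ $, i, m, q, w }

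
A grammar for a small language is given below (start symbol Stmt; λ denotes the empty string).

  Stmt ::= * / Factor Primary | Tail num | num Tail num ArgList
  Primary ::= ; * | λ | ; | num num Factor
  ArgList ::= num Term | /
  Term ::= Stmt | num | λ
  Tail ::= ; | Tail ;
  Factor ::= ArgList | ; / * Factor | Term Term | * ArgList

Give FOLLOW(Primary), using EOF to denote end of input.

{ EOF, *, ;, num }

In Stmt ::= * / Factor Primary: Primary is at the end, add FOLLOW(Stmt) = { EOF, *, ;, num }.
Union: FOLLOW(Primary) = { EOF, *, ;, num }.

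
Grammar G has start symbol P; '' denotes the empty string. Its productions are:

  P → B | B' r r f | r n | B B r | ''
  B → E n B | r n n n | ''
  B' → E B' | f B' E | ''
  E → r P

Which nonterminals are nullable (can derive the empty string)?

Directly nullable (have an ''-production): P, B, B'.
No other nonterminal has a production whose RHS symbols are all nullable.

{ B, B', P }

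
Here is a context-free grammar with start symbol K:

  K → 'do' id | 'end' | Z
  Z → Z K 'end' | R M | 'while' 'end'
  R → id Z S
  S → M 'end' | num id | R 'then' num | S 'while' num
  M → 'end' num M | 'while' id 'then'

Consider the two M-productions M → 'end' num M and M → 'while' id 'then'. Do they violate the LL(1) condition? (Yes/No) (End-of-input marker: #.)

FIRST('end' num M) = { 'end' } and FIRST('while' id 'then') = { 'while' }.
The FIRST sets are disjoint and neither alternative is nullable — no conflict.

No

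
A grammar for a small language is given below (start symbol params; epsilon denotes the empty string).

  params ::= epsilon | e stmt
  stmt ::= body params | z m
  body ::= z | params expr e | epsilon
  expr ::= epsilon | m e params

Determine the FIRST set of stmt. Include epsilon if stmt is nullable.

From stmt ::= body params: body, params nullable, take FIRST(body) ∪ FIRST(params) = { e, m, z }; also epsilon since the whole RHS is nullable.
stmt ::= z m contributes {z}.
Union: FIRST(stmt) = { e, m, z, epsilon }.

{ e, m, z, epsilon }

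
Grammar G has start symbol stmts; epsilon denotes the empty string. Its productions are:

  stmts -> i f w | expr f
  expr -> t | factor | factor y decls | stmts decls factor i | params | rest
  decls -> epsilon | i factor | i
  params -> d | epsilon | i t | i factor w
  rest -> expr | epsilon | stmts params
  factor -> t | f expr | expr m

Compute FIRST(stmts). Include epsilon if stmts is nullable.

{ d, f, i, m, t }

stmts -> i f w contributes {i}.
From stmts -> expr f: expr nullable, take FIRST(expr) ∪ {f} = { d, f, i, m, t }.
Union: FIRST(stmts) = { d, f, i, m, t }.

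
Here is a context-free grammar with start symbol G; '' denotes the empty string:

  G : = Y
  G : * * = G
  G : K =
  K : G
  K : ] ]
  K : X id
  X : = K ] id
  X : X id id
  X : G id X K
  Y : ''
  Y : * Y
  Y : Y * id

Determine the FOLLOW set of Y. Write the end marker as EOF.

{ EOF, *, =, ], id }

In G : = Y: Y is at the end, add FOLLOW(G) = { EOF, *, =, ], id }.
In Y : * Y: Y is at the end, add FOLLOW(Y) = { EOF, *, =, ], id }.
In Y : Y * id: add FIRST(* id) = { * }.
Union: FOLLOW(Y) = { EOF, *, =, ], id }.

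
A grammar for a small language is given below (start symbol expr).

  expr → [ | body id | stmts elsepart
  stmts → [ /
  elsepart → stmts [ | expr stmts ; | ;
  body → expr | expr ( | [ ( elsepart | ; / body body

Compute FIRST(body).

{ ;, [ }

From body → expr: add FIRST(expr) = { ;, [ }.
From body → expr (: add FIRST(expr) = { ;, [ }.
body → [ ( elsepart contributes {[}.
body → ; / body body contributes {;}.
Union: FIRST(body) = { ;, [ }.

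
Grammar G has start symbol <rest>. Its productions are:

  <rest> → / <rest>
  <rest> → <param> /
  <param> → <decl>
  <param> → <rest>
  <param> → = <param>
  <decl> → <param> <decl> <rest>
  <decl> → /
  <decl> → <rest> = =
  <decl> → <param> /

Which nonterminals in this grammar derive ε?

{ } (none)

No nonterminal has an empty production or an RHS whose symbols are all nullable.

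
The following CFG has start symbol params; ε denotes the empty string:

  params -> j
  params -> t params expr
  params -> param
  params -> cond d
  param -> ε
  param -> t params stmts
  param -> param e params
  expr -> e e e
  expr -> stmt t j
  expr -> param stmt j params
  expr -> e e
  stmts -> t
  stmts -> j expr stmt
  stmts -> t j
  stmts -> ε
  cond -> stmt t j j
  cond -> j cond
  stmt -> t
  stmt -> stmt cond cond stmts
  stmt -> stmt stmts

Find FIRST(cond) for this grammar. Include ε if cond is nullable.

{ j, t }

From cond -> stmt t j j: add FIRST(stmt) = { t }.
cond -> j cond contributes {j}.
Union: FIRST(cond) = { j, t }.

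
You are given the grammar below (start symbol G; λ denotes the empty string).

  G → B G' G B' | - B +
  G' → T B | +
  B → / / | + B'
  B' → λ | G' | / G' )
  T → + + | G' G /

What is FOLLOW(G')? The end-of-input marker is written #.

{ #, ), +, -, / }

In G → B G' G B': add FIRST(G B') = { +, -, / }.
In B' → G': G' is at the end, add FOLLOW(B') = { #, ), +, -, / }.
In B' → / G' ): add FIRST()) = { ) }.
In T → G' G /: add FIRST(G /) = { +, -, / }.
Union: FOLLOW(G') = { #, ), +, -, / }.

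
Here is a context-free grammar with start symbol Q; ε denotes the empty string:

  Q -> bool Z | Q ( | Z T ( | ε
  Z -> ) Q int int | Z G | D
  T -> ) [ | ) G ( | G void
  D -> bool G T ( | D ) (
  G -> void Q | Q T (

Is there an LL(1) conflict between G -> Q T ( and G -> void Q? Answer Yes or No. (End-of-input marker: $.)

FIRST(Q T () = { (, ), bool, void } and FIRST(void Q) = { void }.
Both contain void, so the two alternatives are not disjoint — LL(1) conflict.

Yes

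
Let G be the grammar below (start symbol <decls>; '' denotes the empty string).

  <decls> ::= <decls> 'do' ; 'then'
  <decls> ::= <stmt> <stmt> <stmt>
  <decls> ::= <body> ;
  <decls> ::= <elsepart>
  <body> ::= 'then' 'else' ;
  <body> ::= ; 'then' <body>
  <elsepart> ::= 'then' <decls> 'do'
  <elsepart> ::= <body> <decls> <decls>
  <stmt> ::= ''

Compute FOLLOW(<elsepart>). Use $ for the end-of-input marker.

In <decls> ::= <elsepart>: <elsepart> is at the end, add FOLLOW(<decls>) = { $, 'do', 'then', ; }.
Union: FOLLOW(<elsepart>) = { $, 'do', 'then', ; }.

{ $, 'do', 'then', ; }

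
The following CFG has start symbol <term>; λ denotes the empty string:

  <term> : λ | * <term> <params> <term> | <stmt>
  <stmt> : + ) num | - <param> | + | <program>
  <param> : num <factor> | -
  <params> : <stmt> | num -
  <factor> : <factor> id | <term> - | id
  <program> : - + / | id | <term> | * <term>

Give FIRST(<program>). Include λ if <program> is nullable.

{ *, +, -, id, λ }

<program> : - + / contributes {-}.
<program> : id contributes {id}.
From <program> : <term>: add FIRST(<term>) = { *, +, -, id, λ } (including λ since <term> is nullable).
<program> : * <term> contributes {*}.
Union: FIRST(<program>) = { *, +, -, id, λ }.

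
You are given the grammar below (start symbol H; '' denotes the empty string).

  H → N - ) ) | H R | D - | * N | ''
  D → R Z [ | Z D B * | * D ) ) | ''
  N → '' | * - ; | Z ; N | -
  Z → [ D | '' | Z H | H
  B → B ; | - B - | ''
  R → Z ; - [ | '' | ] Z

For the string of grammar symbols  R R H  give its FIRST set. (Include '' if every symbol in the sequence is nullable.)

{ *, -, ;, [, ], '' }

Add FIRST(R)\{''} = { *, -, ;, [, ] }; R is nullable, continue.
Add FIRST(R)\{''} = { *, -, ;, [, ] }; R is nullable, continue.
Add FIRST(H)\{''} = { *, -, ;, [, ] }; H is nullable, continue.
Every symbol is nullable, so include ''.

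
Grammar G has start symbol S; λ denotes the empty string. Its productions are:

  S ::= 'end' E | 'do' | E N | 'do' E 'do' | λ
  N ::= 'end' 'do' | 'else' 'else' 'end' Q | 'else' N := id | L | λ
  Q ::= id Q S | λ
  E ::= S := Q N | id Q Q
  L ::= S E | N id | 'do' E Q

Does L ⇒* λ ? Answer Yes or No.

No

Nullable nonterminals: N, Q, S.
No production of L has an RHS whose symbols are all nullable, so L is not nullable.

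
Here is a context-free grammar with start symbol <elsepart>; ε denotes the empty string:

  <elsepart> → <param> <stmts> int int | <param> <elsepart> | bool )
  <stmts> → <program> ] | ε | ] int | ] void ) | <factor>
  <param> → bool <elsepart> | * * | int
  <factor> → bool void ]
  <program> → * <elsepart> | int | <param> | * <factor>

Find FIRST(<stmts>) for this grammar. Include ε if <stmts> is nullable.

From <stmts> → <program> ]: add FIRST(<program>) = { *, bool, int }.
<stmts> → ε contributes ε.
<stmts> → ] int contributes {]}.
<stmts> → ] void ) contributes {]}.
From <stmts> → <factor>: add FIRST(<factor>) = { bool }.
Union: FIRST(<stmts>) = { *, ], bool, int, ε }.

{ *, ], bool, int, ε }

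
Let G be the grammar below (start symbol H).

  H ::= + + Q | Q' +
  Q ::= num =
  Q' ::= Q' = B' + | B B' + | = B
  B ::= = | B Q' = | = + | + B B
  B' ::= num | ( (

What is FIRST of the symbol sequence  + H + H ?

+ is a terminal; add {+} and stop.

{ + }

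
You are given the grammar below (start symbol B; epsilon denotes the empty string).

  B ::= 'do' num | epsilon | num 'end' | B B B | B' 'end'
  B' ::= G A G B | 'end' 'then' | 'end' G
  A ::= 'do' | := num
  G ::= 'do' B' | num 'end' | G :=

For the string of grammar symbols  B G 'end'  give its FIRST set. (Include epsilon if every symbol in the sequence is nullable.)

{ 'do', 'end', num }

Add FIRST(B)\{epsilon} = { 'do', 'end', num }; B is nullable, continue.
Add FIRST(G) = { 'do', num }; G is not nullable, stop.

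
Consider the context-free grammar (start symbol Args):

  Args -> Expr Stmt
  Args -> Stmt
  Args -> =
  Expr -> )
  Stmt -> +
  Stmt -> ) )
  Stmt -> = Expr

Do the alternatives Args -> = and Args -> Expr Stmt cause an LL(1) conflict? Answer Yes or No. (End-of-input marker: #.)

FIRST(=) = { = } and FIRST(Expr Stmt) = { ) }.
The FIRST sets are disjoint and neither alternative is nullable — no conflict.

No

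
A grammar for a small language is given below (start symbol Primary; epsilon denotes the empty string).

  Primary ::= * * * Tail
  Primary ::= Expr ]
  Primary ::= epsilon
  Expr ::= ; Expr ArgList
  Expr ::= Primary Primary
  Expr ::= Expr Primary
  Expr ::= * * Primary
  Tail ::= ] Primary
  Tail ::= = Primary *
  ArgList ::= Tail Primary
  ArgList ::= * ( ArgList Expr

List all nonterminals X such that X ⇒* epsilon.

Directly nullable (have an epsilon-production): Primary.
Expr ::= Primary Primary with every symbol nullable, so Expr is nullable.
No other nonterminal has a production whose RHS symbols are all nullable.

{ Expr, Primary }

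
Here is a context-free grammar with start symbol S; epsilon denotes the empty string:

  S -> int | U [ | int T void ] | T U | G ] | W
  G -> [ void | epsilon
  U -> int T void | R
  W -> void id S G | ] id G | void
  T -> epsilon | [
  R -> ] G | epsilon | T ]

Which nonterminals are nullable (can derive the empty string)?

{ G, R, S, T, U }

Directly nullable (have an epsilon-production): G, T, R.
S -> T U with every symbol nullable, so S is nullable.
U -> R with every symbol nullable, so U is nullable.
No other nonterminal has a production whose RHS symbols are all nullable.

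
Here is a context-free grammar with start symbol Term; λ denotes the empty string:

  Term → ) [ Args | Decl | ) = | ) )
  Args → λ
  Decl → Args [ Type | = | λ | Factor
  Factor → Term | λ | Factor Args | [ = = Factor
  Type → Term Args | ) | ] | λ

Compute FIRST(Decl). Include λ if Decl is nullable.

{ ), =, [, λ }

From Decl → Args [ Type: Args nullable, take FIRST(Args) ∪ {[} = { [ }.
Decl → = contributes {=}.
Decl → λ contributes λ.
From Decl → Factor: add FIRST(Factor) = { ), =, [, λ } (including λ since Factor is nullable).
Union: FIRST(Decl) = { ), =, [, λ }.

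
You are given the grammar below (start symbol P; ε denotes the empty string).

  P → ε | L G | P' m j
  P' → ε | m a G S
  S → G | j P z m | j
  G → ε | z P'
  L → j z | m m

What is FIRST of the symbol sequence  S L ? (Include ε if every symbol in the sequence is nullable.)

{ j, m, z }

Add FIRST(S)\{ε} = { j, z }; S is nullable, continue.
Add FIRST(L) = { j, m }; L is not nullable, stop.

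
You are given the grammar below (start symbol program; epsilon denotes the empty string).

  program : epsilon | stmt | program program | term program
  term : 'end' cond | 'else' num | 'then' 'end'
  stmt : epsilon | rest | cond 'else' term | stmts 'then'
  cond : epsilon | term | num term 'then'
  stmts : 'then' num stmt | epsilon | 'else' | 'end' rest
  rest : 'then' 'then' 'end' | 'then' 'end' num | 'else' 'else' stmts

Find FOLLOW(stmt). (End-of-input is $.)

{ $, 'else', 'end', 'then', num }

In program : stmt: stmt is at the end, add FOLLOW(program) = { $, 'else', 'end', 'then', num }.
In stmts : 'then' num stmt: stmt is at the end, add FOLLOW(stmts) = { $, 'else', 'end', 'then', num }.
Union: FOLLOW(stmt) = { $, 'else', 'end', 'then', num }.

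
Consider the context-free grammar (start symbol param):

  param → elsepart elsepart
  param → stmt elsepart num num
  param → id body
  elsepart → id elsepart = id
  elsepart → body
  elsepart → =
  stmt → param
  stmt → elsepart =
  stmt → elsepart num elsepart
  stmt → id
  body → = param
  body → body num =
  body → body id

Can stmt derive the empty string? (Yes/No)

No nonterminal in this grammar is nullable.
No production of stmt has an RHS whose symbols are all nullable, so stmt is not nullable.

No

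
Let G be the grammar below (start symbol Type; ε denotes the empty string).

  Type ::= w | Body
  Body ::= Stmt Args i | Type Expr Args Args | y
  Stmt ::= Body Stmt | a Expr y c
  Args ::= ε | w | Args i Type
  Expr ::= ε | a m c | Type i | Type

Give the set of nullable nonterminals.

{ Args, Expr }

Directly nullable (have an ε-production): Args, Expr.
No other nonterminal has a production whose RHS symbols are all nullable.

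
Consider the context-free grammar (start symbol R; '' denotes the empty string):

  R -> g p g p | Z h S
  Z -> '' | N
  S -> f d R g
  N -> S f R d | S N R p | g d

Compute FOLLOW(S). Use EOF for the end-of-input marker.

In R -> Z h S: S is at the end, add FOLLOW(R) = { EOF, d, g, p }.
In N -> S f R d: add FIRST(f R d) = { f }.
In N -> S N R p: add FIRST(N R p) = { f, g }.
Union: FOLLOW(S) = { EOF, d, f, g, p }.

{ EOF, d, f, g, p }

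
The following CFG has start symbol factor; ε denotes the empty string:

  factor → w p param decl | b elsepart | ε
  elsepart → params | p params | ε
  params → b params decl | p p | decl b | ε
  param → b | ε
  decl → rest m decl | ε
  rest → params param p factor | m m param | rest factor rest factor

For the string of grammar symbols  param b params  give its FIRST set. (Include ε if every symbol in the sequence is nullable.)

Add FIRST(param)\{ε} = { b }; param is nullable, continue.
b is a terminal; add {b} and stop.

{ b }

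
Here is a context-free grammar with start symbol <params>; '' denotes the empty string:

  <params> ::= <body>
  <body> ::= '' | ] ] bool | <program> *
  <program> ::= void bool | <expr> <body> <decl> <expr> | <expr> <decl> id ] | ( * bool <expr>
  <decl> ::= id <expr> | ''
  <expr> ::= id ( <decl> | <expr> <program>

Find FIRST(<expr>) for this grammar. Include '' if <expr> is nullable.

<expr> ::= id ( <decl> contributes {id}.
From <expr> ::= <expr> <program>: add FIRST(<expr>) = { id }.
Union: FIRST(<expr>) = { id }.

{ id }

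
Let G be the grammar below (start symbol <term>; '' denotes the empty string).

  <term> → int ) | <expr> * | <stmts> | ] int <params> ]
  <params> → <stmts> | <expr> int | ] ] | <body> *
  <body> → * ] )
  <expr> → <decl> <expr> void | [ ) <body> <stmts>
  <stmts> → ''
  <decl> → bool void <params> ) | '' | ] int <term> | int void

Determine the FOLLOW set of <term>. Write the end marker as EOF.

<term> is the start symbol, so EOF ∈ FOLLOW(<term>).
In <decl> → ] int <term>: <term> is at the end, add FOLLOW(<decl>) = { [, ], bool, int }.
Union: FOLLOW(<term>) = { EOF, [, ], bool, int }.

{ EOF, [, ], bool, int }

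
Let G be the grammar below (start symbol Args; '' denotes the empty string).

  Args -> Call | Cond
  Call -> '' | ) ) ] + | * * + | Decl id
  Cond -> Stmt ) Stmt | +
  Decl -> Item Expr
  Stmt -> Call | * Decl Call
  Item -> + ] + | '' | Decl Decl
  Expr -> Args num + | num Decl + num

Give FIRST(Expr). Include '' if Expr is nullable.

From Expr -> Args num +: Args nullable, take FIRST(Args) ∪ {num} = { ), *, +, num }.
Expr -> num Decl + num contributes {num}.
Union: FIRST(Expr) = { ), *, +, num }.

{ ), *, +, num }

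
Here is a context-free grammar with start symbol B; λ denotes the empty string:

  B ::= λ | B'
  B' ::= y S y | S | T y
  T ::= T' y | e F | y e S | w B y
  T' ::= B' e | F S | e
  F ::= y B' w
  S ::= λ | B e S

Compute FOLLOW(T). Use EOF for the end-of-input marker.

In B' ::= T y: add FIRST(y) = { y }.
Union: FOLLOW(T) = { y }.

{ y }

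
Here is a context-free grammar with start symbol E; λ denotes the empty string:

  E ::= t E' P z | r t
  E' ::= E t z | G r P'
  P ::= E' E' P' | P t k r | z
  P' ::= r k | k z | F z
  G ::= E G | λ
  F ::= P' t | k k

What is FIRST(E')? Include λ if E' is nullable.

{ r, t }

From E' ::= E t z: add FIRST(E) = { r, t }.
From E' ::= G r P': G nullable, take FIRST(G) ∪ {r} = { r, t }.
Union: FIRST(E') = { r, t }.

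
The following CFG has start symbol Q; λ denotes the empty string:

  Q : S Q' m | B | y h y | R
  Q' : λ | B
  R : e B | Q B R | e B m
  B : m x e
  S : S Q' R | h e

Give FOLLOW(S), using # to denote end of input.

{ e, h, m, y }

In Q : S Q' m: add FIRST(Q' m) = { m }.
In S : S Q' R: add FIRST(Q' R) = { e, h, m, y }.
Union: FOLLOW(S) = { e, h, m, y }.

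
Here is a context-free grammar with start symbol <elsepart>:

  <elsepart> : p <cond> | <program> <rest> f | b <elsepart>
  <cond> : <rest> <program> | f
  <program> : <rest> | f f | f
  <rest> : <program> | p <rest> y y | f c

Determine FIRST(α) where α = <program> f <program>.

{ f, p }

Add FIRST(<program>) = { f, p }; <program> is not nullable, stop.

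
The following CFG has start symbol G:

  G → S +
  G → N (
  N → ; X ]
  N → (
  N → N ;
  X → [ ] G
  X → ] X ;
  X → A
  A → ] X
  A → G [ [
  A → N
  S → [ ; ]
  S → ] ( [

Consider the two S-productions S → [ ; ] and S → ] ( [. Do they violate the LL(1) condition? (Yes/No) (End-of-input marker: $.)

No

FIRST([ ; ]) = { [ } and FIRST(] ( [) = { ] }.
The FIRST sets are disjoint and neither alternative is nullable — no conflict.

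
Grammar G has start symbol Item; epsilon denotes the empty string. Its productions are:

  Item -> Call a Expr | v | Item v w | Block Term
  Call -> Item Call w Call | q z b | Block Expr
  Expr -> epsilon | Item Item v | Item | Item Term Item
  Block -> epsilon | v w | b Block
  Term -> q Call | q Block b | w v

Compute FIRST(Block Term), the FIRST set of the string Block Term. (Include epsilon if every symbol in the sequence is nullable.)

Add FIRST(Block)\{epsilon} = { b, v }; Block is nullable, continue.
Add FIRST(Term) = { q, w }; Term is not nullable, stop.

{ b, q, v, w }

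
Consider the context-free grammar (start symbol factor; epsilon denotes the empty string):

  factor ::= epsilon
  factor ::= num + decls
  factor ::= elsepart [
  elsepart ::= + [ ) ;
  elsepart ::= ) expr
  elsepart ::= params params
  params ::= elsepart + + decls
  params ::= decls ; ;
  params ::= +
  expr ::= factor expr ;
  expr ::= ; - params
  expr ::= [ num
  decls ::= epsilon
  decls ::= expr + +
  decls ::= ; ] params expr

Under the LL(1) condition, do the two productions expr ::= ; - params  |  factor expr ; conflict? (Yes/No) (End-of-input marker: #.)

FIRST(; - params) = { ; } and FIRST(factor expr ;) = { ), +, ;, [, num }.
Both contain ;, so the two alternatives are not disjoint — LL(1) conflict.

Yes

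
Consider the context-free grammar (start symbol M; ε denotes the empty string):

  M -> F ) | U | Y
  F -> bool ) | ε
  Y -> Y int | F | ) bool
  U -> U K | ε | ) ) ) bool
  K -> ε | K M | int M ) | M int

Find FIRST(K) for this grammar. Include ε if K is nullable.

K -> ε contributes ε.
From K -> K M: K, M nullable, take FIRST(K) ∪ FIRST(M) = { ), bool, int }; also ε since the whole RHS is nullable.
K -> int M ) contributes {int}.
From K -> M int: M nullable, take FIRST(M) ∪ {int} = { ), bool, int }.
Union: FIRST(K) = { ), bool, int, ε }.

{ ), bool, int, ε }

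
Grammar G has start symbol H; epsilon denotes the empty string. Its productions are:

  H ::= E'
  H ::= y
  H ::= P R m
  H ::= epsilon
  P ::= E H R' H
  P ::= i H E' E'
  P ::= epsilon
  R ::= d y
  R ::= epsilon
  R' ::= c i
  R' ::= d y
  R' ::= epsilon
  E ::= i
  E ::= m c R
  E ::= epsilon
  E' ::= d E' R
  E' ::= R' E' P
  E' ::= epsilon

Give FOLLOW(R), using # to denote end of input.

{ #, c, d, i, m, y }

In H ::= P R m: add FIRST(m) = { m }.
In E ::= m c R: R is at the end, add FOLLOW(E) = { #, c, d, i, m, y }.
In E' ::= d E' R: R is at the end, add FOLLOW(E') = { #, c, d, i, m, y }.
Union: FOLLOW(R) = { #, c, d, i, m, y }.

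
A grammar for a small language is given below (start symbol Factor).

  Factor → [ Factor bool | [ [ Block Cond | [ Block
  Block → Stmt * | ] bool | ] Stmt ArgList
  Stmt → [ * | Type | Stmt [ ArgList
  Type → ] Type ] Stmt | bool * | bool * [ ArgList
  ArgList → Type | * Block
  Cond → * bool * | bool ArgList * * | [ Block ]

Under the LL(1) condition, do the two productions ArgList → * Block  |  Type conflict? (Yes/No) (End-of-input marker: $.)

FIRST(* Block) = { * } and FIRST(Type) = { ], bool }.
The FIRST sets are disjoint and neither alternative is nullable — no conflict.

No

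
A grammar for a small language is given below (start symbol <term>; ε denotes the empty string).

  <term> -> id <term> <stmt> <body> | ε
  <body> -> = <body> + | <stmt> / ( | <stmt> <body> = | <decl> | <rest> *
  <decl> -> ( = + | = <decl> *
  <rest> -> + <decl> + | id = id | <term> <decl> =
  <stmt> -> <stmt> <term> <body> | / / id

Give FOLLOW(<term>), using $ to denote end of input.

{ $, (, +, /, =, id }

<term> is the start symbol, so $ ∈ FOLLOW(<term>).
In <term> -> id <term> <stmt> <body>: add FIRST(<stmt> <body>) = { / }.
In <rest> -> <term> <decl> =: add FIRST(<decl> =) = { (, = }.
In <stmt> -> <stmt> <term> <body>: add FIRST(<body>) = { (, +, /, =, id }.
Union: FOLLOW(<term>) = { $, (, +, /, =, id }.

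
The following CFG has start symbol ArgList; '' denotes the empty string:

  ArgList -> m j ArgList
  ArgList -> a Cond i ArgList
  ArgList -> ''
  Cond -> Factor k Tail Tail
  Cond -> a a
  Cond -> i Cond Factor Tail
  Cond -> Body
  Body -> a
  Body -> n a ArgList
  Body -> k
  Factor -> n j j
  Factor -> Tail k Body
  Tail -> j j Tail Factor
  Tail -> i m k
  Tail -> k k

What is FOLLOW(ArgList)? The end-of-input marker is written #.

{ #, i, j, k, n }

ArgList is the start symbol, so # ∈ FOLLOW(ArgList).
In ArgList -> m j ArgList: ArgList is at the end, add FOLLOW(ArgList) = { #, i, j, k, n }.
In ArgList -> a Cond i ArgList: ArgList is at the end, add FOLLOW(ArgList) = { #, i, j, k, n }.
In Body -> n a ArgList: ArgList is at the end, add FOLLOW(Body) = { i, j, k, n }.
Union: FOLLOW(ArgList) = { #, i, j, k, n }.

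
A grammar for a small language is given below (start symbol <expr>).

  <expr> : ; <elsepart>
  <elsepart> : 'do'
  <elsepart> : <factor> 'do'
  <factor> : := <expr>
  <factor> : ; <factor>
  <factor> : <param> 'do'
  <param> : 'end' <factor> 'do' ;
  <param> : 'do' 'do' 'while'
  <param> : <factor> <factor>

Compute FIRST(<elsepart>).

{ 'do', 'end', :=, ; }

<elsepart> : 'do' contributes {'do'}.
From <elsepart> : <factor> 'do': add FIRST(<factor>) = { 'do', 'end', :=, ; }.
Union: FIRST(<elsepart>) = { 'do', 'end', :=, ; }.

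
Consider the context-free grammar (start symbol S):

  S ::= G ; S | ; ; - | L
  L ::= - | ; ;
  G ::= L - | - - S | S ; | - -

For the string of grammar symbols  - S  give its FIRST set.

- is a terminal; add {-} and stop.

{ - }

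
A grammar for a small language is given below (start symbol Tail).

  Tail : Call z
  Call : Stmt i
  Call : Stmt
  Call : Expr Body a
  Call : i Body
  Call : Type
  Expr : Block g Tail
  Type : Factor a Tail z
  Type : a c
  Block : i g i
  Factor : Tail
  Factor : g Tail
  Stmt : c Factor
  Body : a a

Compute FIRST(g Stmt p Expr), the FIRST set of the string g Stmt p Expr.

{ g }

g is a terminal; add {g} and stop.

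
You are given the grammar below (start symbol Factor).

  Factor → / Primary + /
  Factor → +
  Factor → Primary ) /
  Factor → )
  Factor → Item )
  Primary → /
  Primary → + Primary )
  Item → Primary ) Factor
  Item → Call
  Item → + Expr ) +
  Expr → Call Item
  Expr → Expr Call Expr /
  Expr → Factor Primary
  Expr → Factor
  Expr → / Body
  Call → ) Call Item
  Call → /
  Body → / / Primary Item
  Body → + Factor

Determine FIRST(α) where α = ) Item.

) is a terminal; add {)} and stop.

{ ) }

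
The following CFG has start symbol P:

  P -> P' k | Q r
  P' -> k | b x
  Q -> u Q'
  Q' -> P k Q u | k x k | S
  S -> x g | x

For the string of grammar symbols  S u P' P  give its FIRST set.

Add FIRST(S) = { x }; S is not nullable, stop.

{ x }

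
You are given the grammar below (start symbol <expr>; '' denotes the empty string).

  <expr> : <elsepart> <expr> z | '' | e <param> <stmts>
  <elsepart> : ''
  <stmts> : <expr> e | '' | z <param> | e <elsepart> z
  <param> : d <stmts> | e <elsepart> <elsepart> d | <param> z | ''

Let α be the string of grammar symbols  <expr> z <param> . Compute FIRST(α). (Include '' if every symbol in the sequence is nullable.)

Add FIRST(<expr>)\{''} = { e, z }; <expr> is nullable, continue.
z is a terminal; add {z} and stop.

{ e, z }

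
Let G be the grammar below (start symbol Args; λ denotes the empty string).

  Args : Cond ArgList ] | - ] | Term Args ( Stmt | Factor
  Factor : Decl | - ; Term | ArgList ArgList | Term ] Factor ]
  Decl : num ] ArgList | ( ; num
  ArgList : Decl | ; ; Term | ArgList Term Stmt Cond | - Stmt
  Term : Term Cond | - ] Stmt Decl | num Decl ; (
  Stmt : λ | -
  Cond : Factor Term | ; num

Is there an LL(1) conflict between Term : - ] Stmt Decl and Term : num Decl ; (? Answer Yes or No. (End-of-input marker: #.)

No

FIRST(- ] Stmt Decl) = { - } and FIRST(num Decl ; () = { num }.
The FIRST sets are disjoint and neither alternative is nullable — no conflict.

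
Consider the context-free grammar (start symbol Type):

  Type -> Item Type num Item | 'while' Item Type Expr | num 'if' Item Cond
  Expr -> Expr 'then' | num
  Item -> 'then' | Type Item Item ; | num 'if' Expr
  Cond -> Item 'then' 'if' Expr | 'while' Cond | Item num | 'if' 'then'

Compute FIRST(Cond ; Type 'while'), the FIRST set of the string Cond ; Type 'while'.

{ 'if', 'then', 'while', num }

Add FIRST(Cond) = { 'if', 'then', 'while', num }; Cond is not nullable, stop.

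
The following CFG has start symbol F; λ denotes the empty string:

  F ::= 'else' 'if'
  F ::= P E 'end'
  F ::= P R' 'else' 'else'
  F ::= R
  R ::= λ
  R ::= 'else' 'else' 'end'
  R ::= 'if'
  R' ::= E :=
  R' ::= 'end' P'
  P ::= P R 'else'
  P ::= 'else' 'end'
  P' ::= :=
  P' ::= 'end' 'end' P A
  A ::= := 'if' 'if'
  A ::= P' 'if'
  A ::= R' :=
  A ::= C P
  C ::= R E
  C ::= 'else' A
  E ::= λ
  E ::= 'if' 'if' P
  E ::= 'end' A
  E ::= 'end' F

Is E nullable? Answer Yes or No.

Yes

E has an λ-production, so E ⇒ λ.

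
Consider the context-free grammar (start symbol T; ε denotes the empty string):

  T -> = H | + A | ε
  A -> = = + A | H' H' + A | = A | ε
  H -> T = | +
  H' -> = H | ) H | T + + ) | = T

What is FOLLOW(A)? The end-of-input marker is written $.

{ $, ), +, = }

In T -> + A: A is at the end, add FOLLOW(T) = { $, ), +, = }.
In A -> = = + A: A is at the end, add FOLLOW(A) = { $, ), +, = }.
In A -> H' H' + A: A is at the end, add FOLLOW(A) = { $, ), +, = }.
In A -> = A: A is at the end, add FOLLOW(A) = { $, ), +, = }.
Union: FOLLOW(A) = { $, ), +, = }.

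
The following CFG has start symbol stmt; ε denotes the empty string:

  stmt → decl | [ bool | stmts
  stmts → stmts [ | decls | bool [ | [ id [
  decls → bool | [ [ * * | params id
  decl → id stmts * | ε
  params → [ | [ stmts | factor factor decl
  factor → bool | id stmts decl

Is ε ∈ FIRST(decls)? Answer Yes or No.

Nullable nonterminals: decl, stmt.
No production of decls has an RHS whose symbols are all nullable, so decls is not nullable.

No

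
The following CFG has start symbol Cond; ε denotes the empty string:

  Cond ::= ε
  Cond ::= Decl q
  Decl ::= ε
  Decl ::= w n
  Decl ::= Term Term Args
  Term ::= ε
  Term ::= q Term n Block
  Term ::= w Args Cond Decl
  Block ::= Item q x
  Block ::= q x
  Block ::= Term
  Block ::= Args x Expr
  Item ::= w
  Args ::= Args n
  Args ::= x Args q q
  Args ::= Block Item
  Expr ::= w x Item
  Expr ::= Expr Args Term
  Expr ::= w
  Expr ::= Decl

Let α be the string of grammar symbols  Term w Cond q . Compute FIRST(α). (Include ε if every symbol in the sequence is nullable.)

Add FIRST(Term)\{ε} = { q, w }; Term is nullable, continue.
w is a terminal; add {w} and stop.

{ q, w }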